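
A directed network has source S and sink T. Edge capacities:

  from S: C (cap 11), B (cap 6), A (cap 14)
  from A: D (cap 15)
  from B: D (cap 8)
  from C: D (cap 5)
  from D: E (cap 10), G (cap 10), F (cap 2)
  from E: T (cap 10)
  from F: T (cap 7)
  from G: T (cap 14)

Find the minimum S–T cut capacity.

Augment S→A→D→E→T: bottleneck 10, flow now 10.
Augment S→A→D→F→T: bottleneck 2, flow now 12.
Augment S→A→D→G→T: bottleneck 2, flow now 14.
Augment S→B→D→G→T: bottleneck 6, flow now 20.
Augment S→C→D→G→T: bottleneck 2, flow now 22.
No augmenting path remains; maximum flow = 22.
By max-flow min-cut, the minimum cut capacity equals the max flow.
In the residual graph, reachable from S: {S, A, B, C, D}.
Min-cut edges: D→E (10), D→F (2), D→G (10); capacity 10 + 2 + 10 = 22.

22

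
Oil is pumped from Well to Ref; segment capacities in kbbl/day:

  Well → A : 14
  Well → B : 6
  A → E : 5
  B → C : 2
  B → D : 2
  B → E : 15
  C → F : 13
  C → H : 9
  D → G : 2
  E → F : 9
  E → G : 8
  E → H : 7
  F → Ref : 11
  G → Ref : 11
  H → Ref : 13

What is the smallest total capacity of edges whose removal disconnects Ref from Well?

Augment Well→A→E→F→Ref: bottleneck 5, flow now 5.
Augment Well→B→C→F→Ref: bottleneck 2, flow now 7.
Augment Well→B→D→G→Ref: bottleneck 2, flow now 9.
Augment Well→B→E→F→Ref: bottleneck 2, flow now 11.
No augmenting path remains; maximum flow = 11.
By max-flow min-cut, the minimum cut capacity equals the max flow.
In the residual graph, reachable from Well: {Well, A}.
Min-cut edges: Well→B (6), A→E (5); capacity 6 + 5 = 11.

11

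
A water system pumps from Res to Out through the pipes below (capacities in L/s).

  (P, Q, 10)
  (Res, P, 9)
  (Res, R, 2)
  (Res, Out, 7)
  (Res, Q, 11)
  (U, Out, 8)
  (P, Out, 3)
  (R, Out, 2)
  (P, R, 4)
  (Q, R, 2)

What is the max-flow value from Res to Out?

12

Augment Res→Out: bottleneck 7, flow now 7.
Augment Res→P→Out: bottleneck 3, flow now 10.
Augment Res→R→Out: bottleneck 2, flow now 12.
No augmenting path remains; maximum flow = 12.
In the residual graph, reachable from Res: {Res, P, Q, R}.
Min-cut edges: Res→Out (7), P→Out (3), R→Out (2); capacity 7 + 3 + 2 = 12.
This cut is saturated, so no flow can exceed 12.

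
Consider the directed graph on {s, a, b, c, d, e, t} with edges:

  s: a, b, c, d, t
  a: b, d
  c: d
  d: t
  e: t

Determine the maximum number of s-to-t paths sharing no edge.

Assign every edge capacity 1; by Menger, the answer equals the max flow.
Path s→t (+1); total 1.
Path s→d→t (+1); total 2.
No residual s→t path; max flow = 2.
Certifying cut of size 2: {d→t, s→t}.

2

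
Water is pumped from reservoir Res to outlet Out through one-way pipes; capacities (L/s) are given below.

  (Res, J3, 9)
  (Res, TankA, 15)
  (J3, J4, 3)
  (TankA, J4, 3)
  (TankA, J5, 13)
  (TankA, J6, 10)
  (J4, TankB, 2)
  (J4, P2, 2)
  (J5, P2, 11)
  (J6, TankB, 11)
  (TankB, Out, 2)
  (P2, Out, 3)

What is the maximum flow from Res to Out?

5

Augment Res→J3→J4→TankB→Out: bottleneck 2, flow now 2.
Augment Res→J3→J4→P2→Out: bottleneck 1, flow now 3.
Augment Res→TankA→J4→P2→Out: bottleneck 1, flow now 4.
Augment Res→TankA→J5→P2→Out: bottleneck 1, flow now 5.
No augmenting path remains; maximum flow = 5.
In the residual graph, reachable from Res: {Res, J3, TankA, J4, J5, J6, TankB, P2}.
Min-cut edges: TankB→Out (2), P2→Out (3); capacity 2 + 3 = 5.
This cut is saturated, so no flow can exceed 5.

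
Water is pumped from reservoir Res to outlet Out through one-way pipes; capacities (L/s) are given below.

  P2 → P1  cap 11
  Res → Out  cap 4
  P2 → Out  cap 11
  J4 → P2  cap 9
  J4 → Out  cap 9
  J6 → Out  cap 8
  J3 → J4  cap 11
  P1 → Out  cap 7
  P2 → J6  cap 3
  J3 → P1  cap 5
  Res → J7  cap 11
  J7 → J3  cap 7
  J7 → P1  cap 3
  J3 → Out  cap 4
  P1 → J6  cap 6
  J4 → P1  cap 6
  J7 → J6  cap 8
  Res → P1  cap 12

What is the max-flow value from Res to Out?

26

Augment Res→Out: bottleneck 4, flow now 4.
Augment Res→P1→Out: bottleneck 7, flow now 11.
Augment Res→J7→J3→Out: bottleneck 4, flow now 15.
Augment Res→J7→J6→Out: bottleneck 7, flow now 22.
Augment Res→P1→J6→Out: bottleneck 1, flow now 23.
Augment Res→P1→J6→J7→J3→J4→Out: bottleneck 3, flow now 26. (uses reverse residual edge)
No augmenting path remains; maximum flow = 26.
In the residual graph, reachable from Res: {Res, J7, P1, J6}.
Min-cut edges: Res→Out (4), J7→J3 (7), P1→Out (7), J6→Out (8); capacity 4 + 7 + 7 + 8 = 26.
This cut is saturated, so no flow can exceed 26.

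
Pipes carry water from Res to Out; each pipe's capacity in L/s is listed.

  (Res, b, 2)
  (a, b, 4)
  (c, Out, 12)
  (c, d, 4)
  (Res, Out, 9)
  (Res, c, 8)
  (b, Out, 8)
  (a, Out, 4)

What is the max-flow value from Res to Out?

Augment Res→Out: bottleneck 9, flow now 9.
Augment Res→b→Out: bottleneck 2, flow now 11.
Augment Res→c→Out: bottleneck 8, flow now 19.
No augmenting path remains; maximum flow = 19.
In the residual graph, reachable from Res: {Res}.
Min-cut edges: Res→b (2), Res→c (8), Res→Out (9); capacity 2 + 8 + 9 = 19.
This cut is saturated, so no flow can exceed 19.

19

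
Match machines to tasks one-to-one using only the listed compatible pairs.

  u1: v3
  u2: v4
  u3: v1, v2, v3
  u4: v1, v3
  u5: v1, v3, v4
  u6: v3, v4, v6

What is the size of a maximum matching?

Unit-capacity flow: source→left, listed edges, right→sink; max matching = max flow.
Augmenting path u1→v3 (+1); matched 1.
Augmenting path u2→v4 (+1); matched 2.
Augmenting path u3→v1 (+1); matched 3.
Augmenting path u6→v6 (+1); matched 4.
Augmenting path u4→v1→u3→v2 (+1); matched 5.
No augmenting path remains; maximum matching = 5.
König certificate: {u3, u6, v1, v3, v4} is a vertex cover of size 5 (every listed pair touches it), so no matching can be larger.

5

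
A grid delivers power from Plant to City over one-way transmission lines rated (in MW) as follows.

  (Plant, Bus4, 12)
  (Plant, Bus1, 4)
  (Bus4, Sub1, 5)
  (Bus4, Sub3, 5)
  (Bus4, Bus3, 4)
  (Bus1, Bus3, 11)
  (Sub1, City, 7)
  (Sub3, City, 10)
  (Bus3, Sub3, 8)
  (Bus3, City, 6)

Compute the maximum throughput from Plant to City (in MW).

16

Augment Plant→Bus4→Sub1→City: bottleneck 5, flow now 5.
Augment Plant→Bus4→Sub3→City: bottleneck 5, flow now 10.
Augment Plant→Bus4→Bus3→City: bottleneck 2, flow now 12.
Augment Plant→Bus1→Bus3→City: bottleneck 4, flow now 16.
No augmenting path remains; maximum flow = 16.
In the residual graph, reachable from Plant: {Plant}.
Min-cut edges: Plant→Bus4 (12), Plant→Bus1 (4); capacity 12 + 4 = 16.
This cut is saturated, so no flow can exceed 16.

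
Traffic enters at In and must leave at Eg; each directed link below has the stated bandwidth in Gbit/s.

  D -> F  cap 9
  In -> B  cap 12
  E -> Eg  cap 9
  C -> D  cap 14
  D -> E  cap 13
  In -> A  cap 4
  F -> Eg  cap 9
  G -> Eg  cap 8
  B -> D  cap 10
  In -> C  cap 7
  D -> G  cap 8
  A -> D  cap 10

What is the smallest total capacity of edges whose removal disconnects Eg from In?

Augment In→A→D→E→Eg: bottleneck 4, flow now 4.
Augment In→B→D→E→Eg: bottleneck 5, flow now 9.
Augment In→B→D→F→Eg: bottleneck 5, flow now 14.
Augment In→C→D→F→Eg: bottleneck 4, flow now 18.
Augment In→C→D→G→Eg: bottleneck 3, flow now 21.
No augmenting path remains; maximum flow = 21.
By max-flow min-cut, the minimum cut capacity equals the max flow.
In the residual graph, reachable from In: {In, B}.
Min-cut edges: In→A (4), In→C (7), B→D (10); capacity 4 + 7 + 10 = 21.

21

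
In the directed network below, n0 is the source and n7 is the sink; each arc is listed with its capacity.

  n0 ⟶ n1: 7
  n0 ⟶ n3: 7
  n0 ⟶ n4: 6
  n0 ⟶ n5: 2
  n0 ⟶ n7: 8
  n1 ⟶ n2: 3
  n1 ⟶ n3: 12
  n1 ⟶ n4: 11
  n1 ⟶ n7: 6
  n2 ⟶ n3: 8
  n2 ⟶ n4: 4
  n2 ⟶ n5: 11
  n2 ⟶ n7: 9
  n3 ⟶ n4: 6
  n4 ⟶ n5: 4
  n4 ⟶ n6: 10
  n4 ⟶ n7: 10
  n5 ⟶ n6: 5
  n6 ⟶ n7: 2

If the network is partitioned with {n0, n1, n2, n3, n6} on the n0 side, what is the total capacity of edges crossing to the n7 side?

Edges leaving {n0, n1, n2, n3, n6}: n0→n4 (6), n0→n5 (2), n0→n7 (8), n1→n4 (11), n1→n7 (6), n2→n4 (4), n2→n5 (11), n2→n7 (9), n3→n4 (6), n6→n7 (2).
Cut capacity = 6 + 2 + 8 + 11 + 6 + 4 + 11 + 9 + 6 + 2 = 65.

65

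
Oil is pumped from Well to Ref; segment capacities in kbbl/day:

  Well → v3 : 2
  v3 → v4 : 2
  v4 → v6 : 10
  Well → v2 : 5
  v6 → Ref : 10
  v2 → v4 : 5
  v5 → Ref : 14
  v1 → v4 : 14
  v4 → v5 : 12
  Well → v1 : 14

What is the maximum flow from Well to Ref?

Augment Well→v1→v4→v5→Ref: bottleneck 12, flow now 12.
Augment Well→v1→v4→v6→Ref: bottleneck 2, flow now 14.
Augment Well→v2→v4→v6→Ref: bottleneck 5, flow now 19.
Augment Well→v3→v4→v6→Ref: bottleneck 2, flow now 21.
No augmenting path remains; maximum flow = 21.
In the residual graph, reachable from Well: {Well}.
Min-cut edges: Well→v1 (14), Well→v2 (5), Well→v3 (2); capacity 14 + 5 + 2 = 21.
This cut is saturated, so no flow can exceed 21.

21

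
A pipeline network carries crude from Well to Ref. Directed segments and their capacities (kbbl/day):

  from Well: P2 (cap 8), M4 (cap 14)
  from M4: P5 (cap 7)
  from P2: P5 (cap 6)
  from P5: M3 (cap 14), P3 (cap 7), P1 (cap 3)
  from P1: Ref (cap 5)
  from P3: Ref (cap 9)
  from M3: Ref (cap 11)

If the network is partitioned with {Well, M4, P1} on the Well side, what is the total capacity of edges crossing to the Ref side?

Edges leaving {Well, M4, P1}: Well→P2 (8), M4→P5 (7), P1→Ref (5).
Cut capacity = 8 + 7 + 5 = 20.

20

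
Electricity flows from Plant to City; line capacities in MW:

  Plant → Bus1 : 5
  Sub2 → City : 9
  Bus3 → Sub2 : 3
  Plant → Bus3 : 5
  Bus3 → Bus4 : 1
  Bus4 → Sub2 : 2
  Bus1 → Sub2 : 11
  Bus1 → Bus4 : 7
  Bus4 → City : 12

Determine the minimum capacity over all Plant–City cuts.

9

Augment Plant→Bus3→Bus4→City: bottleneck 1, flow now 1.
Augment Plant→Bus3→Sub2→City: bottleneck 3, flow now 4.
Augment Plant→Bus1→Bus4→City: bottleneck 5, flow now 9.
No augmenting path remains; maximum flow = 9.
By max-flow min-cut, the minimum cut capacity equals the max flow.
In the residual graph, reachable from Plant: {Plant, Bus3}.
Min-cut edges: Plant→Bus1 (5), Bus3→Bus4 (1), Bus3→Sub2 (3); capacity 5 + 1 + 3 = 9.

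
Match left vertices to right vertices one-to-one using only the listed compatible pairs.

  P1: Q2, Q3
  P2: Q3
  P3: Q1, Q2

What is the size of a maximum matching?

3

Unit-capacity flow: source→left, listed edges, right→sink; max matching = max flow.
Augmenting path P1→Q2 (+1); matched 1.
Augmenting path P2→Q3 (+1); matched 2.
Augmenting path P3→Q1 (+1); matched 3.
No augmenting path remains; maximum matching = 3.
König certificate: {P1, P2, P3} is a vertex cover of size 3 (every listed pair touches it), so no matching can be larger.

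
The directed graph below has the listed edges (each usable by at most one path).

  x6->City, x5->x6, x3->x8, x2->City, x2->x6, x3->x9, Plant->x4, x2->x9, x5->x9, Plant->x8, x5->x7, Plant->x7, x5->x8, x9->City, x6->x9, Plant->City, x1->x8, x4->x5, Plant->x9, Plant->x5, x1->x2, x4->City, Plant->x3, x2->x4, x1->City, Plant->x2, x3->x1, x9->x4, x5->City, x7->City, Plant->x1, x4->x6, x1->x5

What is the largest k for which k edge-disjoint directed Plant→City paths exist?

Assign every edge capacity 1; by Menger, the answer equals the max flow.
Path Plant→City (+1); total 1.
Path Plant→x1→City (+1); total 2.
Path Plant→x2→City (+1); total 3.
Path Plant→x4→City (+1); total 4.
Path Plant→x5→City (+1); total 5.
Path Plant→x7→City (+1); total 6.
Path Plant→x9→City (+1); total 7.
Path Plant→x3→x1→x2→x6→City (+1); total 8.
No residual Plant→City path; max flow = 8.
Certifying cut of size 8: {Plant→City, Plant→x1, Plant→x2, Plant→x3, Plant→x4, Plant→x5, Plant→x7, Plant→x9}.

8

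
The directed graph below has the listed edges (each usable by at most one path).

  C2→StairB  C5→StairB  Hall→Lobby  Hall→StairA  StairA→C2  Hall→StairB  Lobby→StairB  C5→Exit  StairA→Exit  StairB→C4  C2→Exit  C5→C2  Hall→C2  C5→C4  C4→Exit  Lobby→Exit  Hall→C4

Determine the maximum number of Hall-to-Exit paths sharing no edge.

4

Assign every edge capacity 1; by Menger, the answer equals the max flow.
Path Hall→StairA→Exit (+1); total 1.
Path Hall→C2→Exit (+1); total 2.
Path Hall→Lobby→Exit (+1); total 3.
Path Hall→C4→Exit (+1); total 4.
No residual Hall→Exit path; max flow = 4.
Certifying cut of size 4: {C4→Exit, Hall→C2, Hall→Lobby, Hall→StairA}.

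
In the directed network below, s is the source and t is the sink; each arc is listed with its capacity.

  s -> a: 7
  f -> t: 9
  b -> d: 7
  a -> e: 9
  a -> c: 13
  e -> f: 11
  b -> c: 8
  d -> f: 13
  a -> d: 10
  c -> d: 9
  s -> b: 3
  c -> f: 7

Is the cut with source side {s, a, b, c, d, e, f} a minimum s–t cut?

Yes — it is a minimum cut (capacity 9).

Given cut capacity: 9 = 9.
Augment s→a→c→f→t: bottleneck 7, flow now 7.
Augment s→b→d→f→t: bottleneck 2, flow now 9.
No augmenting path remains; maximum flow = 9.
Cut capacity 9 equals the max flow, so it is a minimum cut.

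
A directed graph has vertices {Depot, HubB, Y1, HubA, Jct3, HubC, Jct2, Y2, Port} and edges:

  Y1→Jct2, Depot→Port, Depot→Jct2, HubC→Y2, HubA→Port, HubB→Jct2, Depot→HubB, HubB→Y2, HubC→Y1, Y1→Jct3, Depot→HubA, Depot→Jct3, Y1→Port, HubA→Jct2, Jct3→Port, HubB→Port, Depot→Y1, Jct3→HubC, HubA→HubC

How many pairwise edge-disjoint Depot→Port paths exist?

Assign every edge capacity 1; by Menger, the answer equals the max flow.
Path Depot→Port (+1); total 1.
Path Depot→HubB→Port (+1); total 2.
Path Depot→Y1→Port (+1); total 3.
Path Depot→HubA→Port (+1); total 4.
Path Depot→Jct3→Port (+1); total 5.
No residual Depot→Port path; max flow = 5.
Certifying cut of size 5: {Depot→HubA, Depot→HubB, Depot→Jct3, Depot→Port, Depot→Y1}.

5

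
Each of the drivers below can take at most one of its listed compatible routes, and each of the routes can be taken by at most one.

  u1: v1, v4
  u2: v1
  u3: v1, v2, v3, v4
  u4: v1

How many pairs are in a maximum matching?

Unit-capacity flow: source→left, listed edges, right→sink; max matching = max flow.
Augmenting path u1→v1 (+1); matched 1.
Augmenting path u3→v2 (+1); matched 2.
Augmenting path u2→v1→u1→v4 (+1); matched 3.
No augmenting path remains; maximum matching = 3.
König certificate: {u1, u3, v1} is a vertex cover of size 3 (every listed pair touches it), so no matching can be larger.

3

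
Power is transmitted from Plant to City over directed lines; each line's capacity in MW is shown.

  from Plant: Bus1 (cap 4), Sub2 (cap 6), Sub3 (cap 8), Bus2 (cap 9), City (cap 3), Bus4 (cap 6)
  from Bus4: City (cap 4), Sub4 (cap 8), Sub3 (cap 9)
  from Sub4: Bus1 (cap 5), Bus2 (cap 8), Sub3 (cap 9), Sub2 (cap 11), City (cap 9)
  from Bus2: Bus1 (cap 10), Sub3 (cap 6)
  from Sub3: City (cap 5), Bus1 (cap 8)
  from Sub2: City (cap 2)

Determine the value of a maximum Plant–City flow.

16

Augment Plant→City: bottleneck 3, flow now 3.
Augment Plant→Bus4→City: bottleneck 4, flow now 7.
Augment Plant→Sub3→City: bottleneck 5, flow now 12.
Augment Plant→Sub2→City: bottleneck 2, flow now 14.
Augment Plant→Bus4→Sub4→City: bottleneck 2, flow now 16.
No augmenting path remains; maximum flow = 16.
In the residual graph, reachable from Plant: {Plant, Bus2, Sub3, Sub2, Bus1}.
Min-cut edges: Plant→Bus4 (6), Plant→City (3), Sub3→City (5), Sub2→City (2); capacity 6 + 3 + 5 + 2 = 16.
This cut is saturated, so no flow can exceed 16.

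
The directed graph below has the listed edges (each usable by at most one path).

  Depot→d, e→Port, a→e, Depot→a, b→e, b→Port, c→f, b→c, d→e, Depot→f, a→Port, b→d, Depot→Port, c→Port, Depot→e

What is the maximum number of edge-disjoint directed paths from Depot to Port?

3

Assign every edge capacity 1; by Menger, the answer equals the max flow.
Path Depot→Port (+1); total 1.
Path Depot→a→Port (+1); total 2.
Path Depot→e→Port (+1); total 3.
No residual Depot→Port path; max flow = 3.
Certifying cut of size 3: {Depot→Port, Depot→a, e→Port}.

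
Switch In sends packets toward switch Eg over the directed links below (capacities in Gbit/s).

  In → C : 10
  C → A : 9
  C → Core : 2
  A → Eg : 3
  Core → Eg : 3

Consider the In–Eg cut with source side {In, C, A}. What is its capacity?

Edges leaving {In, C, A}: C→Core (2), A→Eg (3).
Cut capacity = 2 + 3 = 5.

5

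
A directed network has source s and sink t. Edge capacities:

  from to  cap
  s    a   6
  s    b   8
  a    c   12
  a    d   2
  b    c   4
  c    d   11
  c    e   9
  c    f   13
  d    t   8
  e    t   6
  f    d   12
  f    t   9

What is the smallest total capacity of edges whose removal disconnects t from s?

Augment s→a→d→t: bottleneck 2, flow now 2.
Augment s→a→c→d→t: bottleneck 4, flow now 6.
Augment s→b→c→d→t: bottleneck 2, flow now 8.
Augment s→b→c→e→t: bottleneck 2, flow now 10.
No augmenting path remains; maximum flow = 10.
By max-flow min-cut, the minimum cut capacity equals the max flow.
In the residual graph, reachable from s: {s, b}.
Min-cut edges: s→a (6), b→c (4); capacity 6 + 4 = 10.

10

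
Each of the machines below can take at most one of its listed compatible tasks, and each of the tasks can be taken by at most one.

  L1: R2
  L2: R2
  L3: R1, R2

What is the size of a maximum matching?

2

Unit-capacity flow: source→left, listed edges, right→sink; max matching = max flow.
Augmenting path L1→R2 (+1); matched 1.
Augmenting path L3→R1 (+1); matched 2.
No augmenting path remains; maximum matching = 2.
König certificate: {L3, R2} is a vertex cover of size 2 (every listed pair touches it), so no matching can be larger.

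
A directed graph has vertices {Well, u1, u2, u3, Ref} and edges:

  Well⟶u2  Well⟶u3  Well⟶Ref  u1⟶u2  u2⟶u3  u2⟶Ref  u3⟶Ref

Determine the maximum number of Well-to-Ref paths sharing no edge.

3

Assign every edge capacity 1; by Menger, the answer equals the max flow.
Path Well→Ref (+1); total 1.
Path Well→u2→Ref (+1); total 2.
Path Well→u3→Ref (+1); total 3.
No residual Well→Ref path; max flow = 3.
Certifying cut of size 3: {Well→Ref, Well→u2, Well→u3}.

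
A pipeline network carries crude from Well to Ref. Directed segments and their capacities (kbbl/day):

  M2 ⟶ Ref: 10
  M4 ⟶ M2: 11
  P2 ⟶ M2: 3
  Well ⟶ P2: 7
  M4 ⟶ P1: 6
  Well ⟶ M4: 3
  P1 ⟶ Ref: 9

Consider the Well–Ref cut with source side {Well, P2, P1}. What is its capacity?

15

Edges leaving {Well, P2, P1}: Well→M4 (3), P2→M2 (3), P1→Ref (9).
Cut capacity = 3 + 3 + 9 = 15.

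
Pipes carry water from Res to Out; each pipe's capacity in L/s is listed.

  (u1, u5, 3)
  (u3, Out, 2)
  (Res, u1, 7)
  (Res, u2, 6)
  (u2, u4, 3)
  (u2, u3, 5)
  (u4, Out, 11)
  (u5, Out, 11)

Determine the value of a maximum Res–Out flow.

Augment Res→u1→u5→Out: bottleneck 3, flow now 3.
Augment Res→u2→u3→Out: bottleneck 2, flow now 5.
Augment Res→u2→u4→Out: bottleneck 3, flow now 8.
No augmenting path remains; maximum flow = 8.
In the residual graph, reachable from Res: {Res, u1, u2, u3}.
Min-cut edges: u1→u5 (3), u2→u4 (3), u3→Out (2); capacity 3 + 3 + 2 = 8.
This cut is saturated, so no flow can exceed 8.

8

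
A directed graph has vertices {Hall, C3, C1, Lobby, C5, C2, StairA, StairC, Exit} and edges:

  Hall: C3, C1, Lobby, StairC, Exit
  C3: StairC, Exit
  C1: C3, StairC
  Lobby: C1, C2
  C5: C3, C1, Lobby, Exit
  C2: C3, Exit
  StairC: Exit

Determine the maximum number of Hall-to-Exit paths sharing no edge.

4

Assign every edge capacity 1; by Menger, the answer equals the max flow.
Path Hall→Exit (+1); total 1.
Path Hall→C3→Exit (+1); total 2.
Path Hall→StairC→Exit (+1); total 3.
Path Hall→Lobby→C2→Exit (+1); total 4.
No residual Hall→Exit path; max flow = 4.
Certifying cut of size 4: {C3→Exit, Hall→Exit, Hall→Lobby, StairC→Exit}.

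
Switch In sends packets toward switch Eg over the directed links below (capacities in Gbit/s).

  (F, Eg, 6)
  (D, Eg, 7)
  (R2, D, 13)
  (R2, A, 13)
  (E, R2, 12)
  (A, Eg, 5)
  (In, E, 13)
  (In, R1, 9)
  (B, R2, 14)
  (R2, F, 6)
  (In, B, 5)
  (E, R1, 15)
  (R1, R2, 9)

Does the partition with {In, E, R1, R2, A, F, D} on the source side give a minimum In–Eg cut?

Given cut capacity: 5 + 5 + 6 + 7 = 23.
Augment In→E→R2→A→Eg: bottleneck 5, flow now 5.
Augment In→E→R2→F→Eg: bottleneck 6, flow now 11.
Augment In→E→R2→D→Eg: bottleneck 1, flow now 12.
Augment In→B→R2→D→Eg: bottleneck 5, flow now 17.
Augment In→R1→R2→D→Eg: bottleneck 1, flow now 18.
No augmenting path remains; maximum flow = 18.
In the residual graph, reachable from In: {In, E, B, R1, R2, A, D}.
Min-cut edges: R2→F (6), A→Eg (5), D→Eg (7); capacity 6 + 5 + 7 = 18.
Cut capacity 23 exceeds the max flow 18, so it is not minimum.

No — its capacity is 23, but the minimum cut has capacity 18.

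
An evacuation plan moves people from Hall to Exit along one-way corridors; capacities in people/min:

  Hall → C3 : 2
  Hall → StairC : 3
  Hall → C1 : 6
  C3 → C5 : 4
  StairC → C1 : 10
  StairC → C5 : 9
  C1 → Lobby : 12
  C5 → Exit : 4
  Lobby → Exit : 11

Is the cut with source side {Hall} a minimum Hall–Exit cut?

Given cut capacity: 2 + 3 + 6 = 11.
Augment Hall→C3→C5→Exit: bottleneck 2, flow now 2.
Augment Hall→StairC→C5→Exit: bottleneck 2, flow now 4.
Augment Hall→C1→Lobby→Exit: bottleneck 6, flow now 10.
Augment Hall→StairC→C1→Lobby→Exit: bottleneck 1, flow now 11.
No augmenting path remains; maximum flow = 11.
Cut capacity 11 equals the max flow, so it is a minimum cut.

Yes — it is a minimum cut (capacity 11).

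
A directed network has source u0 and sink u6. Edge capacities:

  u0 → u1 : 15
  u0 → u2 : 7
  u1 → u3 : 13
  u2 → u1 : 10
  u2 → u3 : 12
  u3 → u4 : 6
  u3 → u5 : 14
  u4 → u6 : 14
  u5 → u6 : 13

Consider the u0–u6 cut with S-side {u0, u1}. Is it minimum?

Given cut capacity: 7 + 13 = 20.
Augment u0→u1→u3→u4→u6: bottleneck 6, flow now 6.
Augment u0→u1→u3→u5→u6: bottleneck 7, flow now 13.
Augment u0→u2→u3→u5→u6: bottleneck 6, flow now 19.
No augmenting path remains; maximum flow = 19.
In the residual graph, reachable from u0: {u0, u1, u2, u3, u5}.
Min-cut edges: u3→u4 (6), u5→u6 (13); capacity 6 + 13 = 19.
Cut capacity 20 exceeds the max flow 19, so it is not minimum.

No — its capacity is 20, but the minimum cut has capacity 19.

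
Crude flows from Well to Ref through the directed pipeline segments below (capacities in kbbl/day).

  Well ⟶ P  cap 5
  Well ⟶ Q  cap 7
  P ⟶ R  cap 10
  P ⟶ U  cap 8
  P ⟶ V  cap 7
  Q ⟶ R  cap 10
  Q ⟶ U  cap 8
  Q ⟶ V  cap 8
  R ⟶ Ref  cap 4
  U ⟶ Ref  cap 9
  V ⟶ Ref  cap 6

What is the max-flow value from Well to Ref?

12

Augment Well→P→R→Ref: bottleneck 4, flow now 4.
Augment Well→P→U→Ref: bottleneck 1, flow now 5.
Augment Well→Q→U→Ref: bottleneck 7, flow now 12.
No augmenting path remains; maximum flow = 12.
In the residual graph, reachable from Well: {Well}.
Min-cut edges: Well→P (5), Well→Q (7); capacity 5 + 7 = 12.
This cut is saturated, so no flow can exceed 12.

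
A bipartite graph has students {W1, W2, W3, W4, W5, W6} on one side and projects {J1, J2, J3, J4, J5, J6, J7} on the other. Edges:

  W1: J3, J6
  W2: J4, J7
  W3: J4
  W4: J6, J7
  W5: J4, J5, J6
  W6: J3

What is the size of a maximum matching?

Unit-capacity flow: source→left, listed edges, right→sink; max matching = max flow.
Augmenting path W1→J3 (+1); matched 1.
Augmenting path W2→J4 (+1); matched 2.
Augmenting path W4→J6 (+1); matched 3.
Augmenting path W5→J5 (+1); matched 4.
Augmenting path W3→J4→W2→J7 (+1); matched 5.
No augmenting path remains; maximum matching = 5.
König certificate: {W5, J3, J4, J6, J7} is a vertex cover of size 5 (every listed pair touches it), so no matching can be larger.

5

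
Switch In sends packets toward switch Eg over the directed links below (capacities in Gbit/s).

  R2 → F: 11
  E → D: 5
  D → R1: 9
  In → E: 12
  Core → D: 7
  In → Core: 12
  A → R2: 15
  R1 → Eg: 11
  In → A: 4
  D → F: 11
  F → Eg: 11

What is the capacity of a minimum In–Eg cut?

16

Augment In→A→R2→F→Eg: bottleneck 4, flow now 4.
Augment In→Core→D→R1→Eg: bottleneck 7, flow now 11.
Augment In→E→D→R1→Eg: bottleneck 2, flow now 13.
Augment In→E→D→F→Eg: bottleneck 3, flow now 16.
No augmenting path remains; maximum flow = 16.
By max-flow min-cut, the minimum cut capacity equals the max flow.
In the residual graph, reachable from In: {In, Core, E}.
Min-cut edges: In→A (4), Core→D (7), E→D (5); capacity 4 + 7 + 5 = 16.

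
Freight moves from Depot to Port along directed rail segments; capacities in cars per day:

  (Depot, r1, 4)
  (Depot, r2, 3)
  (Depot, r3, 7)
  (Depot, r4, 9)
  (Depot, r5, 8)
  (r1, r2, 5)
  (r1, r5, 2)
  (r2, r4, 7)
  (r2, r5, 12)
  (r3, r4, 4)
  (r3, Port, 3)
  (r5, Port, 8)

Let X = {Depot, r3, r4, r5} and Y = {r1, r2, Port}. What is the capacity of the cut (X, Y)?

Edges leaving {Depot, r3, r4, r5}: Depot→r1 (4), Depot→r2 (3), r3→Port (3), r5→Port (8).
Cut capacity = 4 + 3 + 3 + 8 = 18.

18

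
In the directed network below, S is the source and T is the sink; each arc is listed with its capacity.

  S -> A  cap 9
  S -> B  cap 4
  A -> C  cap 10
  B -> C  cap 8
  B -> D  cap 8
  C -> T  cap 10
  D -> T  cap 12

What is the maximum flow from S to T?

Augment S→A→C→T: bottleneck 9, flow now 9.
Augment S→B→C→T: bottleneck 1, flow now 10.
Augment S→B→D→T: bottleneck 3, flow now 13.
No augmenting path remains; maximum flow = 13.
In the residual graph, reachable from S: {S}.
Min-cut edges: S→A (9), S→B (4); capacity 9 + 4 = 13.
This cut is saturated, so no flow can exceed 13.

13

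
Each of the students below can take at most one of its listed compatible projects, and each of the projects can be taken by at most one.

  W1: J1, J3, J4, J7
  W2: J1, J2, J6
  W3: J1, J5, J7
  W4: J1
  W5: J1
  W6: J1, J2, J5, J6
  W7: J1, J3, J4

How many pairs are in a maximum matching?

6

Unit-capacity flow: source→left, listed edges, right→sink; max matching = max flow.
Augmenting path W1→J1 (+1); matched 1.
Augmenting path W2→J2 (+1); matched 2.
Augmenting path W3→J5 (+1); matched 3.
Augmenting path W6→J6 (+1); matched 4.
Augmenting path W7→J3 (+1); matched 5.
Augmenting path W4→J1→W1→J4 (+1); matched 6.
No augmenting path remains; maximum matching = 6.
König certificate: {W1, W2, W3, W6, W7, J1} is a vertex cover of size 6 (every listed pair touches it), so no matching can be larger.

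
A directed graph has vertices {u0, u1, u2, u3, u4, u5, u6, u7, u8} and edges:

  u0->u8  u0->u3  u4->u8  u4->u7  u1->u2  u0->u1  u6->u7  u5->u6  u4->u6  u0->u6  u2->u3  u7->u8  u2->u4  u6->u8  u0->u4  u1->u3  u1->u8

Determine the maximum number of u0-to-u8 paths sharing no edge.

4

Assign every edge capacity 1; by Menger, the answer equals the max flow.
Path u0→u8 (+1); total 1.
Path u0→u1→u8 (+1); total 2.
Path u0→u4→u8 (+1); total 3.
Path u0→u6→u8 (+1); total 4.
No residual u0→u8 path; max flow = 4.
Certifying cut of size 4: {u0→u1, u0→u4, u0→u6, u0→u8}.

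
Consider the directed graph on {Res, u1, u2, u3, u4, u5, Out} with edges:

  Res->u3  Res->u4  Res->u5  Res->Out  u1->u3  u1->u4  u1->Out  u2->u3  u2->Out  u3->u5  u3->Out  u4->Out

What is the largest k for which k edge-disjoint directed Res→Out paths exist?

Assign every edge capacity 1; by Menger, the answer equals the max flow.
Path Res→Out (+1); total 1.
Path Res→u3→Out (+1); total 2.
Path Res→u4→Out (+1); total 3.
No residual Res→Out path; max flow = 3.
Certifying cut of size 3: {Res→Out, Res→u3, Res→u4}.

3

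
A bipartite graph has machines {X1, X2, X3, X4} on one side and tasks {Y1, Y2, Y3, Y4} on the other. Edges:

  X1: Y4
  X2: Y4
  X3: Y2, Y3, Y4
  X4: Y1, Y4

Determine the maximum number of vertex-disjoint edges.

Unit-capacity flow: source→left, listed edges, right→sink; max matching = max flow.
Augmenting path X1→Y4 (+1); matched 1.
Augmenting path X3→Y2 (+1); matched 2.
Augmenting path X4→Y1 (+1); matched 3.
No augmenting path remains; maximum matching = 3.
König certificate: {X3, X4, Y4} is a vertex cover of size 3 (every listed pair touches it), so no matching can be larger.

3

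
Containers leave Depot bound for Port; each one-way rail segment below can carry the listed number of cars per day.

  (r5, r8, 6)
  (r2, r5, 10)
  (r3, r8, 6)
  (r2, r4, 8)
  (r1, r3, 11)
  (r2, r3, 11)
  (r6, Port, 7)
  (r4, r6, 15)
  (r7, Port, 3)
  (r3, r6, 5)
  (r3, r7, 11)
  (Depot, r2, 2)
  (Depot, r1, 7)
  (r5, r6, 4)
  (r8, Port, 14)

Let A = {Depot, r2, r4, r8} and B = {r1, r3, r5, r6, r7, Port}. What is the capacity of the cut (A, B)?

57

Edges leaving {Depot, r2, r4, r8}: Depot→r1 (7), r2→r3 (11), r2→r5 (10), r4→r6 (15), r8→Port (14).
Cut capacity = 7 + 11 + 10 + 15 + 14 = 57.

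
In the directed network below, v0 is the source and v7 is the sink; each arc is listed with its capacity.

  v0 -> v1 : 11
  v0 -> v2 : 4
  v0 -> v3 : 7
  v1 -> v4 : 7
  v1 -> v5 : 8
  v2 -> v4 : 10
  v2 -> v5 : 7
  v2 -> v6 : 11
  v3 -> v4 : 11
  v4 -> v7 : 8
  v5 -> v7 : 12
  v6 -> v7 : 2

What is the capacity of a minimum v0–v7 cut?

Augment v0→v1→v4→v7: bottleneck 7, flow now 7.
Augment v0→v1→v5→v7: bottleneck 4, flow now 11.
Augment v0→v2→v4→v7: bottleneck 1, flow now 12.
Augment v0→v2→v5→v7: bottleneck 3, flow now 15.
Augment v0→v3→v4→v1→v5→v7: bottleneck 4, flow now 19. (uses reverse residual edge)
Augment v0→v3→v4→v2→v5→v7: bottleneck 1, flow now 20. (uses reverse residual edge)
No augmenting path remains; maximum flow = 20.
By max-flow min-cut, the minimum cut capacity equals the max flow.
In the residual graph, reachable from v0: {v0, v1, v3, v4}.
Min-cut edges: v0→v2 (4), v1→v5 (8), v4→v7 (8); capacity 4 + 8 + 8 = 20.

20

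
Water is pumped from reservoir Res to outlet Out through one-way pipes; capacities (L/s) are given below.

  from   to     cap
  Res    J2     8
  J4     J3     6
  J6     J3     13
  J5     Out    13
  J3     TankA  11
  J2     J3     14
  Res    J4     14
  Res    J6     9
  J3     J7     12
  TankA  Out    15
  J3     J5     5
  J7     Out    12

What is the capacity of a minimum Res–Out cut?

23

Augment Res→J6→J3→TankA→Out: bottleneck 9, flow now 9.
Augment Res→J4→J3→TankA→Out: bottleneck 2, flow now 11.
Augment Res→J4→J3→J5→Out: bottleneck 4, flow now 15.
Augment Res→J2→J3→J5→Out: bottleneck 1, flow now 16.
Augment Res→J2→J3→J7→Out: bottleneck 7, flow now 23.
No augmenting path remains; maximum flow = 23.
By max-flow min-cut, the minimum cut capacity equals the max flow.
In the residual graph, reachable from Res: {Res, J4}.
Min-cut edges: Res→J6 (9), Res→J2 (8), J4→J3 (6); capacity 9 + 8 + 6 = 23.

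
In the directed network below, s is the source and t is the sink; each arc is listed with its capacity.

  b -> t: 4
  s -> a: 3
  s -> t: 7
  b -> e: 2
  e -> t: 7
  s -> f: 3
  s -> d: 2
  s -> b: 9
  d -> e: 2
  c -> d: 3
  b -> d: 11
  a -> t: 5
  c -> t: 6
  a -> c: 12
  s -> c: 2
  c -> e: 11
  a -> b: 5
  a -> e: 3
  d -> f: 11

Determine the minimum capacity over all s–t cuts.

20

Augment s→t: bottleneck 7, flow now 7.
Augment s→a→t: bottleneck 3, flow now 10.
Augment s→b→t: bottleneck 4, flow now 14.
Augment s→c→t: bottleneck 2, flow now 16.
Augment s→b→e→t: bottleneck 2, flow now 18.
Augment s→d→e→t: bottleneck 2, flow now 20.
No augmenting path remains; maximum flow = 20.
By max-flow min-cut, the minimum cut capacity equals the max flow.
In the residual graph, reachable from s: {s, b, d, f}.
Min-cut edges: s→a (3), s→c (2), s→t (7), b→e (2), b→t (4), d→e (2); capacity 3 + 2 + 7 + 2 + 4 + 2 = 20.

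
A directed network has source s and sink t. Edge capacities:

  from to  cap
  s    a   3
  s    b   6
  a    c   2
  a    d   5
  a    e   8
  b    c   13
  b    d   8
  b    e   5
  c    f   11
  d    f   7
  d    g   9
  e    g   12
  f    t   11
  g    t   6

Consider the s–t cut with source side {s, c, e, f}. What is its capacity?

Edges leaving {s, c, e, f}: s→a (3), s→b (6), e→g (12), f→t (11).
Cut capacity = 3 + 6 + 12 + 11 = 32.

32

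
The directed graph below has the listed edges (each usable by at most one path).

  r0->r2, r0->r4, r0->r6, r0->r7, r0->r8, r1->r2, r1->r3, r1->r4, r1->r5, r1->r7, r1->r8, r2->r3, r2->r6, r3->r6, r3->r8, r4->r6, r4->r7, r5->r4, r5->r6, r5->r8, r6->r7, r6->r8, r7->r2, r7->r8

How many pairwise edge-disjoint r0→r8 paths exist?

Assign every edge capacity 1; by Menger, the answer equals the max flow.
Path r0→r8 (+1); total 1.
Path r0→r6→r8 (+1); total 2.
Path r0→r7→r8 (+1); total 3.
Path r0→r2→r3→r8 (+1); total 4.
No residual r0→r8 path; max flow = 4.
Certifying cut of size 4: {r0→r8, r2→r3, r6→r8, r7→r8}.

4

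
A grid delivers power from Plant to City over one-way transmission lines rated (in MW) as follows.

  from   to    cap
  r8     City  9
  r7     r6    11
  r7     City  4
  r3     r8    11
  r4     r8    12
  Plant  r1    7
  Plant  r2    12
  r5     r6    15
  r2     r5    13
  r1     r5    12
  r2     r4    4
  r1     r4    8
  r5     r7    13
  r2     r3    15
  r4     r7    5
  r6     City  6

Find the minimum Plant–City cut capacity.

Augment Plant→r1→r4→r7→City: bottleneck 4, flow now 4.
Augment Plant→r1→r4→r8→City: bottleneck 3, flow now 7.
Augment Plant→r2→r3→r8→City: bottleneck 6, flow now 13.
Augment Plant→r2→r5→r6→City: bottleneck 6, flow now 19.
No augmenting path remains; maximum flow = 19.
By max-flow min-cut, the minimum cut capacity equals the max flow.
In the residual graph, reachable from Plant: {Plant}.
Min-cut edges: Plant→r1 (7), Plant→r2 (12); capacity 7 + 12 = 19.

19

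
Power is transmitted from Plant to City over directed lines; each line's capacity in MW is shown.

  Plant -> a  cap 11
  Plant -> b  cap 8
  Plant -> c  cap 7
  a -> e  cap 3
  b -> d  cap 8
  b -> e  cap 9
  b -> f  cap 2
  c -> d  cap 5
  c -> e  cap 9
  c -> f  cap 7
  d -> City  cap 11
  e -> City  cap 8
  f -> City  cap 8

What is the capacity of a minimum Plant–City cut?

Augment Plant→a→e→City: bottleneck 3, flow now 3.
Augment Plant→b→d→City: bottleneck 8, flow now 11.
Augment Plant→c→d→City: bottleneck 3, flow now 14.
Augment Plant→c→e→City: bottleneck 4, flow now 18.
No augmenting path remains; maximum flow = 18.
By max-flow min-cut, the minimum cut capacity equals the max flow.
In the residual graph, reachable from Plant: {Plant, a}.
Min-cut edges: Plant→b (8), Plant→c (7), a→e (3); capacity 8 + 7 + 3 = 18.

18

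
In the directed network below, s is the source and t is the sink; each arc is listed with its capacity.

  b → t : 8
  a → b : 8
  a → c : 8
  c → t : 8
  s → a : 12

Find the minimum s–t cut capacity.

12

Augment s→a→b→t: bottleneck 8, flow now 8.
Augment s→a→c→t: bottleneck 4, flow now 12.
No augmenting path remains; maximum flow = 12.
By max-flow min-cut, the minimum cut capacity equals the max flow.
In the residual graph, reachable from s: {s}.
Min-cut edges: s→a (12); capacity 12 = 12.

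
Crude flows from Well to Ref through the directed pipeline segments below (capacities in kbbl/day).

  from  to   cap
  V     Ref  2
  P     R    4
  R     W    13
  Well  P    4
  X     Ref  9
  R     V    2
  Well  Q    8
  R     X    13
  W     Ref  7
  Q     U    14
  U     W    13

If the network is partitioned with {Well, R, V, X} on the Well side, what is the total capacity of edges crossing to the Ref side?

Edges leaving {Well, R, V, X}: Well→P (4), Well→Q (8), R→W (13), V→Ref (2), X→Ref (9).
Cut capacity = 4 + 8 + 13 + 2 + 9 = 36.

36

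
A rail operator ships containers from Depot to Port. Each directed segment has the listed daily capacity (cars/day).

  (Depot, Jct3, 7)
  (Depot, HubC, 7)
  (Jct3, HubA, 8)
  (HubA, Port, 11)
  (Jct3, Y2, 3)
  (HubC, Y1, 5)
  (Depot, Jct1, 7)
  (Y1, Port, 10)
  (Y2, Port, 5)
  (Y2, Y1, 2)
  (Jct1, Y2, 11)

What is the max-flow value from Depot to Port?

Augment Depot→Jct3→Y2→Port: bottleneck 3, flow now 3.
Augment Depot→Jct3→HubA→Port: bottleneck 4, flow now 7.
Augment Depot→HubC→Y1→Port: bottleneck 5, flow now 12.
Augment Depot→Jct1→Y2→Port: bottleneck 2, flow now 14.
Augment Depot→Jct1→Y2→Y1→Port: bottleneck 2, flow now 16.
Augment Depot→Jct1→Y2→Jct3→HubA→Port: bottleneck 3, flow now 19. (uses reverse residual edge)
No augmenting path remains; maximum flow = 19.
In the residual graph, reachable from Depot: {Depot, HubC}.
Min-cut edges: Depot→Jct3 (7), Depot→Jct1 (7), HubC→Y1 (5); capacity 7 + 7 + 5 = 19.
This cut is saturated, so no flow can exceed 19.

19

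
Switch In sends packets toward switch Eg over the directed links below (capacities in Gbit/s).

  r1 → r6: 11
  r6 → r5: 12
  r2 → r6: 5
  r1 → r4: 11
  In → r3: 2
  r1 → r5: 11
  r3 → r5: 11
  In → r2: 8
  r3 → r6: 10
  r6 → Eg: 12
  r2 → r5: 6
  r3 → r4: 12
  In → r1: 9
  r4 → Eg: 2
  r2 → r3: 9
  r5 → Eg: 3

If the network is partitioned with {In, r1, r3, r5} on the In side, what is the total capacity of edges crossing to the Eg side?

55

Edges leaving {In, r1, r3, r5}: In→r2 (8), r1→r4 (11), r1→r6 (11), r3→r4 (12), r3→r6 (10), r5→Eg (3).
Cut capacity = 8 + 11 + 11 + 12 + 10 + 3 = 55.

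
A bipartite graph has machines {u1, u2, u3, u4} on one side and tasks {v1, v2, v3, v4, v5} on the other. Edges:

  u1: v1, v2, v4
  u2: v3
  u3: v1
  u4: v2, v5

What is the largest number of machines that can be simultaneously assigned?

Unit-capacity flow: source→left, listed edges, right→sink; max matching = max flow.
Augmenting path u1→v1 (+1); matched 1.
Augmenting path u2→v3 (+1); matched 2.
Augmenting path u4→v2 (+1); matched 3.
Augmenting path u3→v1→u1→v4 (+1); matched 4.
No augmenting path remains; maximum matching = 4.
König certificate: {u1, u2, u3, u4} is a vertex cover of size 4 (every listed pair touches it), so no matching can be larger.

4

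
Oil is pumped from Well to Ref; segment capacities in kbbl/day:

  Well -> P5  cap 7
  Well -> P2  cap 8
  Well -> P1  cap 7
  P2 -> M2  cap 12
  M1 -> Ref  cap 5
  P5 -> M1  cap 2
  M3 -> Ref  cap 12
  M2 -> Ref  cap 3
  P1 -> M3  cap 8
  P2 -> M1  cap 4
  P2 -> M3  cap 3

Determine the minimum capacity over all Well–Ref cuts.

Augment Well→P2→M1→Ref: bottleneck 4, flow now 4.
Augment Well→P2→M2→Ref: bottleneck 3, flow now 7.
Augment Well→P2→M3→Ref: bottleneck 1, flow now 8.
Augment Well→P5→M1→Ref: bottleneck 1, flow now 9.
Augment Well→P1→M3→Ref: bottleneck 7, flow now 16.
Augment Well→P5→M1→P2→M3→Ref: bottleneck 1, flow now 17. (uses reverse residual edge)
No augmenting path remains; maximum flow = 17.
By max-flow min-cut, the minimum cut capacity equals the max flow.
In the residual graph, reachable from Well: {Well, P5}.
Min-cut edges: Well→P2 (8), Well→P1 (7), P5→M1 (2); capacity 8 + 7 + 2 = 17.

17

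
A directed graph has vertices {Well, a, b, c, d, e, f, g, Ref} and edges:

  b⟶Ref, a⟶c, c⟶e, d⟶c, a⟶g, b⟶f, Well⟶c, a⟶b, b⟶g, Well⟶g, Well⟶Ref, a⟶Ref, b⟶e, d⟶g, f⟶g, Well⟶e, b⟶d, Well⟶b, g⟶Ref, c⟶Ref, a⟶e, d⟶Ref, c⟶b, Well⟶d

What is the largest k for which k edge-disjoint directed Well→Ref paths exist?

5

Assign every edge capacity 1; by Menger, the answer equals the max flow.
Path Well→Ref (+1); total 1.
Path Well→b→Ref (+1); total 2.
Path Well→c→Ref (+1); total 3.
Path Well→d→Ref (+1); total 4.
Path Well→g→Ref (+1); total 5.
No residual Well→Ref path; max flow = 5.
Certifying cut of size 5: {Well→Ref, Well→b, Well→c, Well→d, Well→g}.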